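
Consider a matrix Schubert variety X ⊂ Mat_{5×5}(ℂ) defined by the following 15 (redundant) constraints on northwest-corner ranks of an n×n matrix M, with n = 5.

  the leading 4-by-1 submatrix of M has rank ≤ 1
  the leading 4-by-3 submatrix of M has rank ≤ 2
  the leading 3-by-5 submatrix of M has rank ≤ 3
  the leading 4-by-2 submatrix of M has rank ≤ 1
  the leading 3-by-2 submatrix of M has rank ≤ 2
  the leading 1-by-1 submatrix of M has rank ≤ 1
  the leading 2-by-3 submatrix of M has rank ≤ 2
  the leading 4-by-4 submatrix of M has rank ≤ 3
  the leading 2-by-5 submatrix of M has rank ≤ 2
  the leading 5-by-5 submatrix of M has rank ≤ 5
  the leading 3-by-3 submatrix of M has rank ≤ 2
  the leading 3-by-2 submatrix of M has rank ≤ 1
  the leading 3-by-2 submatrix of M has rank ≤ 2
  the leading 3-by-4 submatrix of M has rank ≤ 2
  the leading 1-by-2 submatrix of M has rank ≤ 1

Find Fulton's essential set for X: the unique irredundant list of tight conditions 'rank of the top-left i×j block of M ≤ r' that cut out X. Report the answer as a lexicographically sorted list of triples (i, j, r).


Reconstructing r_w from the 15 given conditions:

  1 1 1 1 1
  1 1 2 2 2
  1 1 2 2 3
  1 1 2 3 4
  1 2 3 4 5

second differences of R give the permutation w = (1, 3, 5, 4, 2).

D(w) has 4 cells with 2 SE-corners; essential set:

[(3, 4, 2), (4, 2, 1)]


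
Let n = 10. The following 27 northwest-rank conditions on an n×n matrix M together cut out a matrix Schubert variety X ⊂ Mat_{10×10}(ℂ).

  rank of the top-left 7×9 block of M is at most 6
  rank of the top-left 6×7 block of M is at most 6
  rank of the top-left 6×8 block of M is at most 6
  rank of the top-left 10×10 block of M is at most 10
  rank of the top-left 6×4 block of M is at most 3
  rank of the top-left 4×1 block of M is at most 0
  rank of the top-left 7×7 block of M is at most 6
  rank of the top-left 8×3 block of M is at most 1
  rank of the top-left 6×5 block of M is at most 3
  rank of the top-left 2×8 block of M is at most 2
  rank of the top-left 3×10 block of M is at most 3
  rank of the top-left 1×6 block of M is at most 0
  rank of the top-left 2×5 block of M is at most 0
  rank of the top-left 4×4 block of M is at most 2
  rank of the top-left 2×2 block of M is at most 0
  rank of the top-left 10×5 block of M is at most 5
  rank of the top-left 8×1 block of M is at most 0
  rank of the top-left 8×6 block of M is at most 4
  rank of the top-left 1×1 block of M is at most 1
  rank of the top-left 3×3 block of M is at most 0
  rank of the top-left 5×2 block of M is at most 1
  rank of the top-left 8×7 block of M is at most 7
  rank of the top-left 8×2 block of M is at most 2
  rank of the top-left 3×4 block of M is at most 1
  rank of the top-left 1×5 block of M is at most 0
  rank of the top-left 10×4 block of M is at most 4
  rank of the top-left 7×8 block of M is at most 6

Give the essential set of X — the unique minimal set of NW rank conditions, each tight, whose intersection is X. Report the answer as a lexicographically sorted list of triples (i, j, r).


Propagating the 27 rank bounds to every northwest block:

  row 1: 0, 0, 0, 0, 0, 0, 1, 1, 1, 1
  row 2: 0, 0, 0, 0, 0, 1, 2, 2, 2, 2
  row 3: 0, 0, 0, 1, 1, 2, 3, 3, 3, 3
  row 4: 0, 1, 1, 2, 2, 3, 4, 4, 4, 4
  row 5: 0, 1, 1, 2, 3, 4, 5, 5, 5, 5
  row 6: 0, 1, 1, 2, 3, 4, 5, 6, 6, 6
  row 7: 0, 1, 1, 2, 3, 4, 5, 6, 6, 7
  row 8: 0, 1, 1, 2, 3, 4, 5, 6, 7, 8
  row 9: 1, 2, 2, 3, 4, 5, 6, 7, 8, 9
  row 10: 1, 2, 3, 4, 5, 6, 7, 8, 9, 10

second differences of R give the permutation w = (7, 6, 4, 2, 5, 8, 10, 9, 1, 3).

ℓ(w)=24; the 6 essential cells (i,j,r):

[(1, 6, 0), (2, 5, 0), (3, 3, 0), (7, 9, 6), (8, 1, 0), (8, 3, 1)]


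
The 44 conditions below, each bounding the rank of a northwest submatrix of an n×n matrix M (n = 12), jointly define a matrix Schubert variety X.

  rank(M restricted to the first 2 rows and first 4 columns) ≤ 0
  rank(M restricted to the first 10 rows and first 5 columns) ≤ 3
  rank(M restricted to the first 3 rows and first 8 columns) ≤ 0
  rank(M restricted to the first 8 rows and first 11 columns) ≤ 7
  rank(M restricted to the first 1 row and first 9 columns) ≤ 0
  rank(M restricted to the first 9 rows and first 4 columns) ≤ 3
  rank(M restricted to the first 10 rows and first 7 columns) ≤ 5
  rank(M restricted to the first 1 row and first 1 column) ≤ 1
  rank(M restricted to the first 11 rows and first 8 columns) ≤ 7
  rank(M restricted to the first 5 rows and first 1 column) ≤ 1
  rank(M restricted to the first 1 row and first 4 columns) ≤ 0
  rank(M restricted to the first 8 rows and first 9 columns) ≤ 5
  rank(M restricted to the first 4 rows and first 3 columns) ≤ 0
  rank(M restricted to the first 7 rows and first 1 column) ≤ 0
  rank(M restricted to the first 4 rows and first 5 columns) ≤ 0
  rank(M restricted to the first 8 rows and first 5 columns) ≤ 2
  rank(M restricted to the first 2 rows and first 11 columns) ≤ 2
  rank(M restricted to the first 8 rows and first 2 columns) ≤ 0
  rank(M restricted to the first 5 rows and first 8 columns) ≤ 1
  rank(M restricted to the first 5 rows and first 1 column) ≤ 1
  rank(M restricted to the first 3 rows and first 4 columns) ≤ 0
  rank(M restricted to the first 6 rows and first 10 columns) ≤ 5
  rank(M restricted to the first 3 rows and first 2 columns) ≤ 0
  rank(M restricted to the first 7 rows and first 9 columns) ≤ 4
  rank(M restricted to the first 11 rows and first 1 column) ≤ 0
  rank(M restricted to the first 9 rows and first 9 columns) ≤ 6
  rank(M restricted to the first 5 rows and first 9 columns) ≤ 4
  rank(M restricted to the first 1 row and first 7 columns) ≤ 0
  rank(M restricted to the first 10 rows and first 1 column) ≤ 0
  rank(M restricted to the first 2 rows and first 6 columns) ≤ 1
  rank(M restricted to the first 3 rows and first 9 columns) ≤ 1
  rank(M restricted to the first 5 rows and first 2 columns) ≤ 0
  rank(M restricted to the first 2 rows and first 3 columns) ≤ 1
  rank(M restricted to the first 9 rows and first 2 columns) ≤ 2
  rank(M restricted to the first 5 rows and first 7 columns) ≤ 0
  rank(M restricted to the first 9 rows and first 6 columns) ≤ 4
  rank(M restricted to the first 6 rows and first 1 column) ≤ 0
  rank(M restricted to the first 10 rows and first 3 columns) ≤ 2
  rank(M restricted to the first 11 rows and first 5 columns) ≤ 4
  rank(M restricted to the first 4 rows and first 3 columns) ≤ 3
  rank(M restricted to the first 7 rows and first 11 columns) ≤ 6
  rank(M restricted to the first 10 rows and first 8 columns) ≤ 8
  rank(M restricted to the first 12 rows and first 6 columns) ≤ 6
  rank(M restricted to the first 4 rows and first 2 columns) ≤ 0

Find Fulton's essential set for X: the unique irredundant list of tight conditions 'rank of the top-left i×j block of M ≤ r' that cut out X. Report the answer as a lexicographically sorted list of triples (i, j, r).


Recovering R(i,j) via the rank-extension bound from the 44 conditions:

  row 1: 0 0 0 0 0 0 0 0 0 1 1 1
  row 2: 0 0 0 0 0 0 0 0 1 2 2 2
  row 3: 0 0 0 0 0 0 0 0 1 2 3 3
  row 4: 0 0 0 0 0 0 0 1 2 3 4 4
  row 5: 0 0 0 0 0 0 0 1 2 3 4 5
  row 6: 0 0 1 1 1 1 1 2 3 4 5 6
  row 7: 0 0 1 2 2 2 2 3 4 5 6 7
  row 8: 0 0 1 2 2 3 3 4 5 6 7 8
  row 9: 0 1 2 3 3 4 4 5 6 7 8 9
  row 10: 0 1 2 3 3 4 5 6 7 8 9 10
  row 11: 0 1 2 3 4 5 6 7 8 9 10 11
  row 12: 1 2 3 4 5 6 7 8 9 10 11 12

the unique w with this rank table is (10, 9, 11, 8, 12, 3, 4, 6, 2, 7, 5, 1).

ℓ(w)=50; the 7 essential cells (i,j,r):

[(1, 9, 0), (3, 8, 0), (5, 7, 0), (8, 2, 0), (8, 5, 2), (10, 5, 3), (11, 1, 0)]


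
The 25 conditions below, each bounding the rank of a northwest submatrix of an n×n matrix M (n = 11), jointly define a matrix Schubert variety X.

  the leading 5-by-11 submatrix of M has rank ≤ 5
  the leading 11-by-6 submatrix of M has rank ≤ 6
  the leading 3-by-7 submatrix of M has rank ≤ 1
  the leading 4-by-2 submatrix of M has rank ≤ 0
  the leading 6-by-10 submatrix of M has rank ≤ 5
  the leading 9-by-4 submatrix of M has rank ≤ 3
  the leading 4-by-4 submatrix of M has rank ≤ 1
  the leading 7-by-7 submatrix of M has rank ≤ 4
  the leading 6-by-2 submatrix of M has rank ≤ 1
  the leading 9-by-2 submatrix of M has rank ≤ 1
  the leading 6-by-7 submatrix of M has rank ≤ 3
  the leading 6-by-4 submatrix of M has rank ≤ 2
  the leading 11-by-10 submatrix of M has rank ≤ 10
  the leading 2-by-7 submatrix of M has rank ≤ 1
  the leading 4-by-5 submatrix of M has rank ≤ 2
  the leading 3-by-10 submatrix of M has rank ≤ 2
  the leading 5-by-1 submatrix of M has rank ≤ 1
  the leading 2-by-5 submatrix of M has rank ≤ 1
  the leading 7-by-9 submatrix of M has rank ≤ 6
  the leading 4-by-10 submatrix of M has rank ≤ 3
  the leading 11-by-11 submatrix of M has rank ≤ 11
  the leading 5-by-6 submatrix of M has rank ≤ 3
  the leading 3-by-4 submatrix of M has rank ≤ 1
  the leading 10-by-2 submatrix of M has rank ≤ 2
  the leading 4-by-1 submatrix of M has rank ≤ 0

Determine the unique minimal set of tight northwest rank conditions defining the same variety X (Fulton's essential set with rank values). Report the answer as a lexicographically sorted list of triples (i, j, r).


Recovering R(i,j) via the rank-extension bound from the 25 conditions:

  i=1: 0 | 0 | 1 | 1 | 1 | 1 | 1 | 1 | 1 | 1 | 1
  i=2: 0 | 0 | 1 | 1 | 1 | 1 | 1 | 2 | 2 | 2 | 2
  i=3: 0 | 0 | 1 | 1 | 1 | 1 | 1 | 2 | 2 | 2 | 3
  i=4: 0 | 0 | 1 | 1 | 2 | 2 | 2 | 3 | 3 | 3 | 4
  i=5: 1 | 1 | 2 | 2 | 3 | 3 | 3 | 4 | 4 | 4 | 5
  i=6: 1 | 1 | 2 | 2 | 3 | 3 | 3 | 4 | 5 | 5 | 6
  i=7: 1 | 1 | 2 | 3 | 4 | 4 | 4 | 5 | 6 | 6 | 7
  i=8: 1 | 1 | 2 | 3 | 4 | 5 | 5 | 6 | 7 | 7 | 8
  i=9: 1 | 1 | 2 | 3 | 4 | 5 | 6 | 7 | 8 | 8 | 9
  i=10: 1 | 2 | 3 | 4 | 5 | 6 | 7 | 8 | 9 | 9 | 10
  i=11: 1 | 2 | 3 | 4 | 5 | 6 | 7 | 8 | 9 | 10 | 11

second differences of R give the permutation w = (3, 8, 11, 5, 1, 9, 4, 6, 7, 2, 10).

|D(w)|=26, |Ess(w)|=7:

[(3, 7, 1), (3, 10, 2), (4, 2, 0), (4, 4, 1), (6, 4, 2), (6, 7, 3), (9, 2, 1)]


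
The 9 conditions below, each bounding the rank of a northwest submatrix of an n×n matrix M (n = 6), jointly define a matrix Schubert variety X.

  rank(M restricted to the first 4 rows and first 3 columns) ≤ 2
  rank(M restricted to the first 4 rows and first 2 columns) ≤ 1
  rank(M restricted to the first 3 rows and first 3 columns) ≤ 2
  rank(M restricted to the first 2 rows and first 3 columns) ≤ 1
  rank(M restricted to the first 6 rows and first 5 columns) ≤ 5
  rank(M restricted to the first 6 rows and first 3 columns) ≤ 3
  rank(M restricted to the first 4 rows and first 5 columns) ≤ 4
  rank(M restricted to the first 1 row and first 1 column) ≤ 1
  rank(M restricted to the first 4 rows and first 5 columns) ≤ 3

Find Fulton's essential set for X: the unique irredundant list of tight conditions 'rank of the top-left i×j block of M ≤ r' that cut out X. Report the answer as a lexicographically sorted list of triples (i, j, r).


Propagating the 9 rank bounds to every northwest block:

  row 1: 1 | 1 | 1 | 1 | 1 | 1
  row 2: 1 | 1 | 1 | 2 | 2 | 2
  row 3: 1 | 1 | 2 | 3 | 3 | 3
  row 4: 1 | 1 | 2 | 3 | 3 | 4
  row 5: 1 | 2 | 3 | 4 | 4 | 5
  row 6: 1 | 2 | 3 | 4 | 5 | 6

reading off 1-entries of Δ²R: w = (1, 4, 3, 6, 2, 5).

|D(w)|=5, |Ess(w)|=3:

[(2, 3, 1), (4, 2, 1), (4, 5, 3)]


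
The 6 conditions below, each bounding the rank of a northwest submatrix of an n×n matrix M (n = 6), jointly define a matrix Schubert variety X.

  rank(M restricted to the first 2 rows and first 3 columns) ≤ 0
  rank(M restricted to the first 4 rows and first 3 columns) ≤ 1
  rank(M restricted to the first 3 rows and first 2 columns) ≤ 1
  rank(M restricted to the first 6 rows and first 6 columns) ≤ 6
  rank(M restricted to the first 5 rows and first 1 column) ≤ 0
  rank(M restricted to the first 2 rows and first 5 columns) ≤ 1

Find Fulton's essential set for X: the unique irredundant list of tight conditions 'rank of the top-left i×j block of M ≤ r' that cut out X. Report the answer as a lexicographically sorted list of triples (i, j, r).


Rank table r_w(6×6) implied by the 6 constraints:

  row 1: 0, 0, 0, 1, 1, 1
  row 2: 0, 0, 0, 1, 1, 2
  row 3: 0, 1, 1, 2, 2, 3
  row 4: 0, 1, 1, 2, 3, 4
  row 5: 0, 1, 2, 3, 4, 5
  row 6: 1, 2, 3, 4, 5, 6

giving w = (4, 6, 2, 5, 3, 1) via Δ²R.

|D(w)|=11, |Ess(w)|=4:

[(2, 3, 0), (2, 5, 1), (4, 3, 1), (5, 1, 0)]


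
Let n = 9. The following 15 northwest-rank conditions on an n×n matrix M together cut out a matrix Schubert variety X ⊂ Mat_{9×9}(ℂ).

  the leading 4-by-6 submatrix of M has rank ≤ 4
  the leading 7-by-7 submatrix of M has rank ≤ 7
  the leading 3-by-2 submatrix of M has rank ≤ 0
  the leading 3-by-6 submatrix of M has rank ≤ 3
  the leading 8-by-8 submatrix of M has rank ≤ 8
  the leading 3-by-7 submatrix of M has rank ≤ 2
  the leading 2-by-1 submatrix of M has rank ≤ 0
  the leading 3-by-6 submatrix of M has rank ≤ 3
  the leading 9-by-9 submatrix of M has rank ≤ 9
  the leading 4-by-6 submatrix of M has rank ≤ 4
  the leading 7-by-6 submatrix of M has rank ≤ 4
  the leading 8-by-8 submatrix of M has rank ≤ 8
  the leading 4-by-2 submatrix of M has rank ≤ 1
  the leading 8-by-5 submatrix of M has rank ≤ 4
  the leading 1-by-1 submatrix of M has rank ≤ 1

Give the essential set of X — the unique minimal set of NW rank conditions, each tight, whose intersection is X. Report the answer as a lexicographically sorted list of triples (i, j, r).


Propagating the 15 rank bounds to every northwest block:

  0 | 0 | 1 | 1 | 1 | 1 | 1 | 1 | 1
  0 | 0 | 1 | 2 | 2 | 2 | 2 | 2 | 2
  0 | 0 | 1 | 2 | 2 | 2 | 2 | 3 | 3
  1 | 1 | 2 | 3 | 3 | 3 | 3 | 4 | 4
  1 | 2 | 3 | 4 | 4 | 4 | 4 | 5 | 5
  1 | 2 | 3 | 4 | 4 | 4 | 5 | 6 | 6
  1 | 2 | 3 | 4 | 4 | 4 | 5 | 6 | 7
  1 | 2 | 3 | 4 | 4 | 5 | 6 | 7 | 8
  1 | 2 | 3 | 4 | 5 | 6 | 7 | 8 | 9

so w = (3, 4, 8, 1, 2, 7, 9, 6, 5).

Fulton essential set (4 of the 14 Rothe cells):

[(3, 2, 0), (3, 7, 2), (7, 6, 4), (8, 5, 4)]


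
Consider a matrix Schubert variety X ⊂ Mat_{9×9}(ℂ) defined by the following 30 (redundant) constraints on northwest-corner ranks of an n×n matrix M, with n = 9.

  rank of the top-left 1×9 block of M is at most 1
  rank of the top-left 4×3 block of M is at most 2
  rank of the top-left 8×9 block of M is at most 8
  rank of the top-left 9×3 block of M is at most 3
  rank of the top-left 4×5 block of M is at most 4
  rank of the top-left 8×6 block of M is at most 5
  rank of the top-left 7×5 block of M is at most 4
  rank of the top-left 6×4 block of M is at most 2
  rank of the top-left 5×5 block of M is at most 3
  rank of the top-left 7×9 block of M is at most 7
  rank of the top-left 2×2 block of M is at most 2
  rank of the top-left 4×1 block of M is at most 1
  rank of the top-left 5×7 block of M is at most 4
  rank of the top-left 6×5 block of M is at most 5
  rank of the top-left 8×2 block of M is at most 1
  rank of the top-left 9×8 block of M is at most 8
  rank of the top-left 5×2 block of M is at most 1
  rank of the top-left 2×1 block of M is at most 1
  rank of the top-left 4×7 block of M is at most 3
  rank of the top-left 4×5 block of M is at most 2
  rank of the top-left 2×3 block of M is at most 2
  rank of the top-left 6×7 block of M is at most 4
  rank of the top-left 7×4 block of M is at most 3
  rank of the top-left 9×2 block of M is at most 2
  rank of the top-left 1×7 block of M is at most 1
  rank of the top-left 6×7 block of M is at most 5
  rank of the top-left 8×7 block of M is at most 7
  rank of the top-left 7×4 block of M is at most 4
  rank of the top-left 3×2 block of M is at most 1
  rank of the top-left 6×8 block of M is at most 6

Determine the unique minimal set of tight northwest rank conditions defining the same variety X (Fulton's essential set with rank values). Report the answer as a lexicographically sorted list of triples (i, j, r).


Recovering R(i,j) via the rank-extension bound from the 30 conditions:

  1  1  1  1  1  1  1  1  1
  1  1  2  2  2  2  2  2  2
  1  1  2  2  2  3  3  3  3
  1  1  2  2  2  3  3  4  4
  1  1  2  2  3  4  4  5  5
  1  1  2  2  3  4  4  5  6
  1  1  2  3  4  5  5  6  7
  1  1  2  3  4  5  6  7  8
  1  2  3  4  5  6  7  8  9

the unique w with this rank table is (1, 3, 6, 8, 5, 9, 4, 7, 2).

D(w) has 15 cells with 5 SE-corners; essential set:

[(4, 5, 2), (4, 7, 3), (6, 4, 2), (6, 7, 4), (8, 2, 1)]


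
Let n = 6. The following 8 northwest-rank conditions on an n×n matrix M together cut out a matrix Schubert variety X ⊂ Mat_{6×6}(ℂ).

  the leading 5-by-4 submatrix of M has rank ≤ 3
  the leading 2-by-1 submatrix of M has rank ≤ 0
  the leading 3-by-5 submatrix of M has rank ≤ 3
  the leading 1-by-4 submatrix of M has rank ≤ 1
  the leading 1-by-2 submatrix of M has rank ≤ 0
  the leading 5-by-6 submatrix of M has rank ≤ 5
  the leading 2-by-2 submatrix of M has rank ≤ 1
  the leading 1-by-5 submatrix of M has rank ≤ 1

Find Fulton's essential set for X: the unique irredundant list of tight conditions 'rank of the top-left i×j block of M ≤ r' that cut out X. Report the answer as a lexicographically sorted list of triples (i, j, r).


Reconstructing r_w from the 8 given conditions:

  i=1: 0 | 0 | 1 | 1 | 1 | 1
  i=2: 0 | 1 | 2 | 2 | 2 | 2
  i=3: 1 | 2 | 3 | 3 | 3 | 3
  i=4: 1 | 2 | 3 | 3 | 4 | 4
  i=5: 1 | 2 | 3 | 3 | 4 | 5
  i=6: 1 | 2 | 3 | 4 | 5 | 6

hence w(1..6) = (3, 2, 1, 5, 6, 4).

ℓ(w)=5; the 3 essential cells (i,j,r):

[(1, 2, 0), (2, 1, 0), (5, 4, 3)]


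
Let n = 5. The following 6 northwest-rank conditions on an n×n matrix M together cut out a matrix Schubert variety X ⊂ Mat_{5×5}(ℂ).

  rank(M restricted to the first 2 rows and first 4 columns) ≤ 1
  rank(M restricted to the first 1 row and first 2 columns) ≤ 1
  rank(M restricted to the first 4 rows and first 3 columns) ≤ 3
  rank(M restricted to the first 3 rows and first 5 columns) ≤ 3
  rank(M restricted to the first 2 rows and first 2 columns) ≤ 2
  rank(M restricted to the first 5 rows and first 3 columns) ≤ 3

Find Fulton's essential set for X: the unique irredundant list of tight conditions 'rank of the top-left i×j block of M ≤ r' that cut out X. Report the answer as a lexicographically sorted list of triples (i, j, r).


The tightest implied rank at each (i,j), from the 6 conditions:

  i=1: 1, 1, 1, 1, 1
  i=2: 1, 1, 1, 1, 2
  i=3: 1, 2, 2, 2, 3
  i=4: 1, 2, 3, 3, 4
  i=5: 1, 2, 3, 4, 5

hence w(1..5) = (1, 5, 2, 3, 4).

1 SE-corner of the 3-cell Rothe diagram gives Ess(w):

[(2, 4, 1)]


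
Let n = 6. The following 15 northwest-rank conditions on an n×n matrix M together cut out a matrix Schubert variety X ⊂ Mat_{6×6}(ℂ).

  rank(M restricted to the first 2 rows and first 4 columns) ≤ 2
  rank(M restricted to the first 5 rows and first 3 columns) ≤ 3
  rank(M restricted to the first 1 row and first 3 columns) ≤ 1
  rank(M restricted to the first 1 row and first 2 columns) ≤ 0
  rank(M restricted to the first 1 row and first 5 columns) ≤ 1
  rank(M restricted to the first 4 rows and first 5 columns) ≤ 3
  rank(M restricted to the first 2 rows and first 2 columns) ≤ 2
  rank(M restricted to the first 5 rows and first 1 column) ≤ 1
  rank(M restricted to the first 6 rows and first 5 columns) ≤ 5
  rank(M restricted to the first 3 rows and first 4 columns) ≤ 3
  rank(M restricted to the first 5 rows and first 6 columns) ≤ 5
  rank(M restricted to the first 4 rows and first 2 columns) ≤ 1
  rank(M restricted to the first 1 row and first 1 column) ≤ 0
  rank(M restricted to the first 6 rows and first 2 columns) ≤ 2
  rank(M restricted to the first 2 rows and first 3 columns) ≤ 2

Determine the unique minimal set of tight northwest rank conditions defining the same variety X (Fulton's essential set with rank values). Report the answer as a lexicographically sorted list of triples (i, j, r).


The tightest implied rank at each (i,j), from the 15 conditions:

  i=1: 0 0 1 1 1 1
  i=2: 1 1 2 2 2 2
  i=3: 1 1 2 3 3 3
  i=4: 1 1 2 3 3 4
  i=5: 1 2 3 4 4 5
  i=6: 1 2 3 4 5 6

giving w = (3, 1, 4, 6, 2, 5) via Δ²R.

3 SE-corners of the 5-cell Rothe diagram give Ess(w):

[(1, 2, 0), (4, 2, 1), (4, 5, 3)]


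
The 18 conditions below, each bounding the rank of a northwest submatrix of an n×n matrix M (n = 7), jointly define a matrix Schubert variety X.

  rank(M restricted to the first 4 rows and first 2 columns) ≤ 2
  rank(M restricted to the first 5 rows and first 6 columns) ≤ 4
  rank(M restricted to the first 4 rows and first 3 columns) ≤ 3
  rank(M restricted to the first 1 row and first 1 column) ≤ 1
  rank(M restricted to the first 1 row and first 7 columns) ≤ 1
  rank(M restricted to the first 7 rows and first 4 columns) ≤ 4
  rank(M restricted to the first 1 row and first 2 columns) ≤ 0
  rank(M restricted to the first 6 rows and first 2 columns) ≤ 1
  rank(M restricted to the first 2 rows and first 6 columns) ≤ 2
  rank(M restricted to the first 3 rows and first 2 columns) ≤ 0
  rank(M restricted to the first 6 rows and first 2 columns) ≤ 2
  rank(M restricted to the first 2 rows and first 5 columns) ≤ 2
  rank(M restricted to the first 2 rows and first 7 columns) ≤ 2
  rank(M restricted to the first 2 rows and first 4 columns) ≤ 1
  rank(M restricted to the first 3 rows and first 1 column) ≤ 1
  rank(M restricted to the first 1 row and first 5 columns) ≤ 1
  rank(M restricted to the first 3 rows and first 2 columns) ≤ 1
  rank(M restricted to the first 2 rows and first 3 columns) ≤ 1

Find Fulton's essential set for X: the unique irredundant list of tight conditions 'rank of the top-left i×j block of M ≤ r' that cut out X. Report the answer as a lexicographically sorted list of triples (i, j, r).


Recovering R(i,j) via the rank-extension bound from the 18 conditions:

  row 1: 0  0  1  1  1  1  1
  row 2: 0  0  1  1  2  2  2
  row 3: 0  0  1  2  3  3  3
  row 4: 1  1  2  3  4  4  4
  row 5: 1  1  2  3  4  4  5
  row 6: 1  1  2  3  4  5  6
  row 7: 1  2  3  4  5  6  7

giving w = (3, 5, 4, 1, 7, 6, 2) via Δ²R.

Rothe diagram D(w) (10 cells), 4 SE-corners (essential conditions):

[(2, 4, 1), (3, 2, 0), (5, 6, 4), (6, 2, 1)]


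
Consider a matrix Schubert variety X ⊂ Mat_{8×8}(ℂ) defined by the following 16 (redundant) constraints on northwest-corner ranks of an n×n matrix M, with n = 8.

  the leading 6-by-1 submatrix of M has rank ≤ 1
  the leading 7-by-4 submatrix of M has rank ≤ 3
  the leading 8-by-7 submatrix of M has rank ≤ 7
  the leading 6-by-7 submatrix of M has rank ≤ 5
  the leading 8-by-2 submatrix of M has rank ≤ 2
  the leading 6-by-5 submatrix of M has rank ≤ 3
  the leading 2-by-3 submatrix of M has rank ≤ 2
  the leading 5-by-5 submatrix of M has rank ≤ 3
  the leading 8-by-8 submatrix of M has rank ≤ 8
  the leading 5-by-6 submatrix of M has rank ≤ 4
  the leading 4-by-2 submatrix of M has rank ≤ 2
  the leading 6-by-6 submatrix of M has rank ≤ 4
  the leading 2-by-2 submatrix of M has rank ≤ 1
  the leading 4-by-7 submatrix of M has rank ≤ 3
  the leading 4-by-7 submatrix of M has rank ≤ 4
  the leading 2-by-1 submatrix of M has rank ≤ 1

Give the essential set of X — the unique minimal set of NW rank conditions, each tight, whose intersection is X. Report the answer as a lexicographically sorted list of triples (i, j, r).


Propagating the 16 rank bounds to every northwest block:

  R[1]: 1, 1, 1, 1, 1, 1, 1, 1
  R[2]: 1, 1, 2, 2, 2, 2, 2, 2
  R[3]: 1, 2, 3, 3, 3, 3, 3, 3
  R[4]: 1, 2, 3, 3, 3, 3, 3, 4
  R[5]: 1, 2, 3, 3, 3, 4, 4, 5
  R[6]: 1, 2, 3, 3, 3, 4, 5, 6
  R[7]: 1, 2, 3, 3, 4, 5, 6, 7
  R[8]: 1, 2, 3, 4, 5, 6, 7, 8

so w = (1, 3, 2, 8, 6, 7, 5, 4).

4 SE-corners of the 10-cell Rothe diagram give Ess(w):

[(2, 2, 1), (4, 7, 3), (6, 5, 3), (7, 4, 3)]


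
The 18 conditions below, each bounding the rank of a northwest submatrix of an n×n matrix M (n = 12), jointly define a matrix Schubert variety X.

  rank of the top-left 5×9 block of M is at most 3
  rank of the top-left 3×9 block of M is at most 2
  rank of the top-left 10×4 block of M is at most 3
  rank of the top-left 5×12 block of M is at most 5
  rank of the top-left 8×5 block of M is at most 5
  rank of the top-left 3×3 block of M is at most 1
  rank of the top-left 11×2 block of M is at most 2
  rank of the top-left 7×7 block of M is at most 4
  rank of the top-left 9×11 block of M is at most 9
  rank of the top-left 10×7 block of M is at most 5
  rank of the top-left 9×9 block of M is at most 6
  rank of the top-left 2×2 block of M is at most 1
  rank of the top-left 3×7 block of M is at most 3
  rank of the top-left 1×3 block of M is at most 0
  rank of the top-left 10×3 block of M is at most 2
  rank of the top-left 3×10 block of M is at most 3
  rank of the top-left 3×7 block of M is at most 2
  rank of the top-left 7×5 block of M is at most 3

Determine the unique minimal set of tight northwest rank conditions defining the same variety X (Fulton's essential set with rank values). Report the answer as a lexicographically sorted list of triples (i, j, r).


Rank table r_w(12×12) implied by the 18 constraints:

  i=1: 0  0  0  1  1  1  1  1  1  1  1  1
  i=2: 1  1  1  2  2  2  2  2  2  2  2  2
  i=3: 1  1  1  2  2  2  2  2  2  3  3  3
  i=4: 1  2  2  3  3  3  3  3  3  4  4  4
  i=5: 1  2  2  3  3  3  3  3  3  4  5  5
  i=6: 1  2  2  3  3  4  4  4  4  5  6  6
  i=7: 1  2  2  3  3  4  4  5  5  6  7  7
  i=8: 1  2  2  3  4  5  5  6  6  7  8  8
  i=9: 1  2  2  3  4  5  5  6  6  7  8  9
  i=10: 1  2  2  3  4  5  5  6  7  8  9  10
  i=11: 1  2  3  4  5  6  6  7  8  9  10  11
  i=12: 1  2  3  4  5  6  7  8  9  10  11  12

the unique w with this rank table is (4, 1, 10, 2, 11, 6, 8, 5, 12, 9, 3, 7).

ℓ(w)=27; the 9 essential cells (i,j,r):

[(1, 3, 0), (3, 3, 1), (3, 9, 2), (5, 9, 3), (7, 5, 3), (7, 7, 4), (9, 9, 6), (10, 3, 2), (10, 7, 5)]


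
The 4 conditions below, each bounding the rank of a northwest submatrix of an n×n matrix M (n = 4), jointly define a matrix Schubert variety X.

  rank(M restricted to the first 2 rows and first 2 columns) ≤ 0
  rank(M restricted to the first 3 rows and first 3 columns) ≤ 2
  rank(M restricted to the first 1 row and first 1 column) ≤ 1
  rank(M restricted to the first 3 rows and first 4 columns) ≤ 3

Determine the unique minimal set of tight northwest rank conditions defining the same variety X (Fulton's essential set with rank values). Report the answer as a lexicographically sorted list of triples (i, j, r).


Reconstructing r_w from the 4 given conditions:

  0 | 0 | 1 | 1
  0 | 0 | 1 | 2
  1 | 1 | 2 | 3
  1 | 2 | 3 | 4

giving w = (3, 4, 1, 2) via Δ²R.

Fulton essential set (1 of the 4 Rothe cells):

[(2, 2, 0)]


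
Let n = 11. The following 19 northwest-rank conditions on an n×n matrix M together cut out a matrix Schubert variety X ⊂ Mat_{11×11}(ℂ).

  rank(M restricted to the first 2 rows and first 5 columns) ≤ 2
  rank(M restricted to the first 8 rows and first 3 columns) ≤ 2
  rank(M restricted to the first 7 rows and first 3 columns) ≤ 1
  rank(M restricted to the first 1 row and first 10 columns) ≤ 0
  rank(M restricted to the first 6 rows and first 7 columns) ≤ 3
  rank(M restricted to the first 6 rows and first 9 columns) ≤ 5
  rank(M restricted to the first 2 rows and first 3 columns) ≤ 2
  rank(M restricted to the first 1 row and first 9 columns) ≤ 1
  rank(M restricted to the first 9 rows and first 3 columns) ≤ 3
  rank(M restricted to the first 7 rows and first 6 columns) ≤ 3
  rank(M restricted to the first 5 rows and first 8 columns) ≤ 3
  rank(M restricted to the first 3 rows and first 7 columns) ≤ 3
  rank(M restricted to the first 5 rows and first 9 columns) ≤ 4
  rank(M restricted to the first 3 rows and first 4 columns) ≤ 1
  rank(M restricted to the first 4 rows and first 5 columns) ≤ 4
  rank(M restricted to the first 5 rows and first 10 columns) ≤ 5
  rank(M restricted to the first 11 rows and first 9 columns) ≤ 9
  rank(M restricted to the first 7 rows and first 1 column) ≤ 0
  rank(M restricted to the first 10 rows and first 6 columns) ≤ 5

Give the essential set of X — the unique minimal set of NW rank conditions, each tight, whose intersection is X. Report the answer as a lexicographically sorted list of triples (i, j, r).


Recovering R(i,j) via the rank-extension bound from the 19 conditions:

  i=1: 0, 0, 0, 0, 0, 0, 0, 0, 0, 0, 1
  i=2: 0, 1, 1, 1, 1, 1, 1, 1, 1, 1, 2
  i=3: 0, 1, 1, 1, 2, 2, 2, 2, 2, 2, 3
  i=4: 0, 1, 1, 2, 3, 3, 3, 3, 3, 3, 4
  i=5: 0, 1, 1, 2, 3, 3, 3, 3, 4, 4, 5
  i=6: 0, 1, 1, 2, 3, 3, 3, 4, 5, 5, 6
  i=7: 0, 1, 1, 2, 3, 3, 4, 5, 6, 6, 7
  i=8: 1, 2, 2, 3, 4, 4, 5, 6, 7, 7, 8
  i=9: 1, 2, 3, 4, 5, 5, 6, 7, 8, 8, 9
  i=10: 1, 2, 3, 4, 5, 5, 6, 7, 8, 9, 10
  i=11: 1, 2, 3, 4, 5, 6, 7, 8, 9, 10, 11

second differences of R give the permutation w = (11, 2, 5, 4, 9, 8, 7, 1, 3, 10, 6).

8 SE-corners of the 29-cell Rothe diagram give Ess(w):

[(1, 10, 0), (3, 4, 1), (5, 8, 3), (6, 7, 3), (7, 1, 0), (7, 3, 1), (7, 6, 3), (10, 6, 5)]


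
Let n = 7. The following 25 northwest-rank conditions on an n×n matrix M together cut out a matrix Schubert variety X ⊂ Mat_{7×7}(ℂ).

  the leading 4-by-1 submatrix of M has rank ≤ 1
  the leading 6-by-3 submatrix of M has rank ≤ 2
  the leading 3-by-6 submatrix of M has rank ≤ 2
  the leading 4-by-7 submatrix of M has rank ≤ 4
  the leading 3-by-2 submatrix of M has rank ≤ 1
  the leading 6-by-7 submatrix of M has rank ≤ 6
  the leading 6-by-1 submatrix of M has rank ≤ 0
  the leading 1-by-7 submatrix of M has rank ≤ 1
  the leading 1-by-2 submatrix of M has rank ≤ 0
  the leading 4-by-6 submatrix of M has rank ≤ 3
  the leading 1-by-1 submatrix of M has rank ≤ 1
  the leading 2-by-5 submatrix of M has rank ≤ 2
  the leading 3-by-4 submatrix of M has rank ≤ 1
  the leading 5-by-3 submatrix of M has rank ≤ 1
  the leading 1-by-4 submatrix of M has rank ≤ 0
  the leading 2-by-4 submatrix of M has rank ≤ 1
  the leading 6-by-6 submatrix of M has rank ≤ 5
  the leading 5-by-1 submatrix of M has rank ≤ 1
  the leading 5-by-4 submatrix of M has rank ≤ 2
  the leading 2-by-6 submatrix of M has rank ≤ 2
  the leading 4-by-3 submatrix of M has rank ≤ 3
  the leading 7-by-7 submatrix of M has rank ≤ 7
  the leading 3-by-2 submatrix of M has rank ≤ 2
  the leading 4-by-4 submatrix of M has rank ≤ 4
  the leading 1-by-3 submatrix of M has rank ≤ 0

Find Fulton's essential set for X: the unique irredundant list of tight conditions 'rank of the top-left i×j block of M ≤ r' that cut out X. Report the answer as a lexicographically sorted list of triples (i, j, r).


Computing R[i][j] = min implied NW-rank bound (n=7, 25 conditions):

  R[1]: 0 0 0 0 1 1 1
  R[2]: 0 1 1 1 2 2 2
  R[3]: 0 1 1 1 2 2 3
  R[4]: 0 1 1 2 3 3 4
  R[5]: 0 1 1 2 3 4 5
  R[6]: 0 1 2 3 4 5 6
  R[7]: 1 2 3 4 5 6 7

hence w(1..7) = (5, 2, 7, 4, 6, 3, 1).

Rothe diagram D(w) (14 cells), 5 SE-corners (essential conditions):

[(1, 4, 0), (3, 4, 1), (3, 6, 2), (5, 3, 1), (6, 1, 0)]


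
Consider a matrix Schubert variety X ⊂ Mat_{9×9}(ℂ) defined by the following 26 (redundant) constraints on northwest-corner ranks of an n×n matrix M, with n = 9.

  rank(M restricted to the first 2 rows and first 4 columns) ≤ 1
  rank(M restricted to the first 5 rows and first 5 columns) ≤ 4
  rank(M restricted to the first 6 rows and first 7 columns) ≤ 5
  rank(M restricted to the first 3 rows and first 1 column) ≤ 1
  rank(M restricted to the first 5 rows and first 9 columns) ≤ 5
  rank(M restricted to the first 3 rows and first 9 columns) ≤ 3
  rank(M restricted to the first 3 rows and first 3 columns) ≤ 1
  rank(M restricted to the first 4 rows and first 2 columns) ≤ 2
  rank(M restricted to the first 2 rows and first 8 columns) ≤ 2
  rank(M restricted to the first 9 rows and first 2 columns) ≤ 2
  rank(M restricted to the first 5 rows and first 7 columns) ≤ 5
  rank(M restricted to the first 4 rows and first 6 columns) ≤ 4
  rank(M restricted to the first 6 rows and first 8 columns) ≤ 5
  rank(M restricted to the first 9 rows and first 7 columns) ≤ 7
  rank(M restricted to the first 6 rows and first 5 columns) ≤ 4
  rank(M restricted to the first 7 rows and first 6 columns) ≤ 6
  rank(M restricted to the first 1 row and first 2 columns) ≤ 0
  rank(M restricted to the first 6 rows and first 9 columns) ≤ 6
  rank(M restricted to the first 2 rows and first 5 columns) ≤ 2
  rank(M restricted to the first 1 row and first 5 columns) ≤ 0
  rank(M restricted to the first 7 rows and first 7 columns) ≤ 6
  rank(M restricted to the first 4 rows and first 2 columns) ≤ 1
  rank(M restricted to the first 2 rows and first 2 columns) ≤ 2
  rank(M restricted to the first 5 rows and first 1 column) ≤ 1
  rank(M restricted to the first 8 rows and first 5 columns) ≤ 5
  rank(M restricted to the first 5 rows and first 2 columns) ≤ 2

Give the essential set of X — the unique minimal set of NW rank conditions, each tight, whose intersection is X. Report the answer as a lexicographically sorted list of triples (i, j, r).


Propagating the 26 rank bounds to every northwest block:

  0  0  0  0  0  1  1  1  1
  1  1  1  1  1  2  2  2  2
  1  1  1  2  2  3  3  3  3
  1  1  2  3  3  4  4  4  4
  1  2  3  4  4  5  5  5  5
  1  2  3  4  4  5  5  5  6
  1  2  3  4  5  6  6  6  7
  1  2  3  4  5  6  7  7  8
  1  2  3  4  5  6  7  8  9

hence w(1..9) = (6, 1, 4, 3, 2, 9, 5, 7, 8).

Fulton essential set (5 of the 11 Rothe cells):

[(1, 5, 0), (3, 3, 1), (4, 2, 1), (6, 5, 4), (6, 8, 5)]


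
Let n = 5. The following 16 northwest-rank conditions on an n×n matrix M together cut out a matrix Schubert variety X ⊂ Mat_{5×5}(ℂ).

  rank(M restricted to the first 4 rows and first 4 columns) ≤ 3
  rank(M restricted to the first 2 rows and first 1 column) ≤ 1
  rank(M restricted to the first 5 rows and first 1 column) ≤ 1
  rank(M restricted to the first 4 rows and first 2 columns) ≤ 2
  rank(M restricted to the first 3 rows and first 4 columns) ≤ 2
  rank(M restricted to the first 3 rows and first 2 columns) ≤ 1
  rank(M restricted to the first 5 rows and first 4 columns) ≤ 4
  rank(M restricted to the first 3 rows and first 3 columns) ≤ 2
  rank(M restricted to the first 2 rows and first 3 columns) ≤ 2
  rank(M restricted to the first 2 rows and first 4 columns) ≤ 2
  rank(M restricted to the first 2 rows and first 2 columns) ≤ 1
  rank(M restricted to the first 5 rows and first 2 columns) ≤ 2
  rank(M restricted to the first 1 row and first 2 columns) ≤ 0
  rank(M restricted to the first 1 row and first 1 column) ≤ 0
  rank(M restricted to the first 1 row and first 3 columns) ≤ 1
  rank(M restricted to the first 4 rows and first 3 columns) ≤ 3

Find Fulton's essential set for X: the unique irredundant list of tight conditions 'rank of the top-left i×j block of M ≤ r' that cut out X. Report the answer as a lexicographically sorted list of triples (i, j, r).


Rank table r_w(5×5) implied by the 16 constraints:

  i=1: 0 | 0 | 1 | 1 | 1
  i=2: 1 | 1 | 2 | 2 | 2
  i=3: 1 | 1 | 2 | 2 | 3
  i=4: 1 | 2 | 3 | 3 | 4
  i=5: 1 | 2 | 3 | 4 | 5

second differences of R give the permutation w = (3, 1, 5, 2, 4).

Fulton essential set (3 of the 4 Rothe cells):

[(1, 2, 0), (3, 2, 1), (3, 4, 2)]


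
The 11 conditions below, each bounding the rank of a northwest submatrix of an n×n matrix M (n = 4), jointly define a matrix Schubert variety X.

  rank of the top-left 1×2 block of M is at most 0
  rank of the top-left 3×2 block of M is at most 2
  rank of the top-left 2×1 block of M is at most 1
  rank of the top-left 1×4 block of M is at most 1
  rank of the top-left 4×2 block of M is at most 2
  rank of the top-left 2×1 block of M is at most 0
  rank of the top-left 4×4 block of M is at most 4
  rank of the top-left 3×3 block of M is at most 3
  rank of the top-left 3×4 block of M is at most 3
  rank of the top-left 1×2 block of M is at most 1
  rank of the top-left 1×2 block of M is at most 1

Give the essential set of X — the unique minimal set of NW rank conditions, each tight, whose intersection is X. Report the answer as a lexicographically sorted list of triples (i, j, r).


Propagating the 11 rank bounds to every northwest block:

  row 1: 0 0 1 1
  row 2: 0 1 2 2
  row 3: 1 2 3 3
  row 4: 1 2 3 4

reading off 1-entries of Δ²R: w = (3, 2, 1, 4).

|D(w)|=3, |Ess(w)|=2:

[(1, 2, 0), (2, 1, 0)]


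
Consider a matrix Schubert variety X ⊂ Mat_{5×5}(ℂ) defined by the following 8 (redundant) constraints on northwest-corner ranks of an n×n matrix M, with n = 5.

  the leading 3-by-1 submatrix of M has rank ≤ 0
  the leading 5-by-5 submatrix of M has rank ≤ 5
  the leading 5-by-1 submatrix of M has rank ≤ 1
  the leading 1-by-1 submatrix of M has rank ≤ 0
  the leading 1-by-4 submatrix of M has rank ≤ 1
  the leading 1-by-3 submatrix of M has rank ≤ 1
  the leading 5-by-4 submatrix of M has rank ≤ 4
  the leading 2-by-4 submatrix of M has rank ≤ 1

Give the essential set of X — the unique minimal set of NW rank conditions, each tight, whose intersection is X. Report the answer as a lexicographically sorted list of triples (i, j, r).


Recovering R(i,j) via the rank-extension bound from the 8 conditions:

  i=1: 0  1  1  1  1
  i=2: 0  1  1  1  2
  i=3: 0  1  2  2  3
  i=4: 1  2  3  3  4
  i=5: 1  2  3  4  5

the unique w with this rank table is (2, 5, 3, 1, 4).

Fulton essential set (2 of the 5 Rothe cells):

[(2, 4, 1), (3, 1, 0)]


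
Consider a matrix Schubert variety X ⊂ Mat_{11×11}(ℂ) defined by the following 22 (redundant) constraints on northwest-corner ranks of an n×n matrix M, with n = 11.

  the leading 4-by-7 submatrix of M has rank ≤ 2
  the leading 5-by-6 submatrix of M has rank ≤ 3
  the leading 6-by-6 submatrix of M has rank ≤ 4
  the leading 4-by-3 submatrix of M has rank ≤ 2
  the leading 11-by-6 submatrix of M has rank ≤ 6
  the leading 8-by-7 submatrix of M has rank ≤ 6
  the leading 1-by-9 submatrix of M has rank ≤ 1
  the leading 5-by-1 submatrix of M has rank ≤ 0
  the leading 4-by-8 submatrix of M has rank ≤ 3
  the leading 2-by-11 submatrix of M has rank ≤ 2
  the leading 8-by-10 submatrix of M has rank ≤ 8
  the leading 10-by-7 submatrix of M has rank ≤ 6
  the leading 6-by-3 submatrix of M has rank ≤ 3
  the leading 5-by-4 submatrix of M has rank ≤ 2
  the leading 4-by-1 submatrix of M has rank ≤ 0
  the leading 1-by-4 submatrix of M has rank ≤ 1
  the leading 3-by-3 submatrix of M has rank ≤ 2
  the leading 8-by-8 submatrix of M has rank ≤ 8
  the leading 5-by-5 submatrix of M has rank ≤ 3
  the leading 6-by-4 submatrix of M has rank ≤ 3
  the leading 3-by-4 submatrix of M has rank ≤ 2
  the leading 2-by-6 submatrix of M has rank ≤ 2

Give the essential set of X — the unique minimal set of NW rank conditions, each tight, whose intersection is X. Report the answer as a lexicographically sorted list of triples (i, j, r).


The tightest implied rank at each (i,j), from the 22 conditions:

  i=1: 0, 1, 1, 1, 1, 1, 1, 1, 1, 1, 1
  i=2: 0, 1, 2, 2, 2, 2, 2, 2, 2, 2, 2
  i=3: 0, 1, 2, 2, 2, 2, 2, 3, 3, 3, 3
  i=4: 0, 1, 2, 2, 2, 2, 2, 3, 4, 4, 4
  i=5: 0, 1, 2, 2, 3, 3, 3, 4, 5, 5, 5
  i=6: 1, 2, 3, 3, 4, 4, 4, 5, 6, 6, 6
  i=7: 1, 2, 3, 4, 5, 5, 5, 6, 7, 7, 7
  i=8: 1, 2, 3, 4, 5, 6, 6, 7, 8, 8, 8
  i=9: 1, 2, 3, 4, 5, 6, 6, 7, 8, 9, 9
  i=10: 1, 2, 3, 4, 5, 6, 6, 7, 8, 9, 10
  i=11: 1, 2, 3, 4, 5, 6, 7, 8, 9, 10, 11

reading off 1-entries of Δ²R: w = (2, 3, 8, 9, 5, 1, 4, 6, 10, 11, 7).

Fulton essential set (4 of the 16 Rothe cells):

[(4, 7, 2), (5, 1, 0), (5, 4, 2), (10, 7, 6)]


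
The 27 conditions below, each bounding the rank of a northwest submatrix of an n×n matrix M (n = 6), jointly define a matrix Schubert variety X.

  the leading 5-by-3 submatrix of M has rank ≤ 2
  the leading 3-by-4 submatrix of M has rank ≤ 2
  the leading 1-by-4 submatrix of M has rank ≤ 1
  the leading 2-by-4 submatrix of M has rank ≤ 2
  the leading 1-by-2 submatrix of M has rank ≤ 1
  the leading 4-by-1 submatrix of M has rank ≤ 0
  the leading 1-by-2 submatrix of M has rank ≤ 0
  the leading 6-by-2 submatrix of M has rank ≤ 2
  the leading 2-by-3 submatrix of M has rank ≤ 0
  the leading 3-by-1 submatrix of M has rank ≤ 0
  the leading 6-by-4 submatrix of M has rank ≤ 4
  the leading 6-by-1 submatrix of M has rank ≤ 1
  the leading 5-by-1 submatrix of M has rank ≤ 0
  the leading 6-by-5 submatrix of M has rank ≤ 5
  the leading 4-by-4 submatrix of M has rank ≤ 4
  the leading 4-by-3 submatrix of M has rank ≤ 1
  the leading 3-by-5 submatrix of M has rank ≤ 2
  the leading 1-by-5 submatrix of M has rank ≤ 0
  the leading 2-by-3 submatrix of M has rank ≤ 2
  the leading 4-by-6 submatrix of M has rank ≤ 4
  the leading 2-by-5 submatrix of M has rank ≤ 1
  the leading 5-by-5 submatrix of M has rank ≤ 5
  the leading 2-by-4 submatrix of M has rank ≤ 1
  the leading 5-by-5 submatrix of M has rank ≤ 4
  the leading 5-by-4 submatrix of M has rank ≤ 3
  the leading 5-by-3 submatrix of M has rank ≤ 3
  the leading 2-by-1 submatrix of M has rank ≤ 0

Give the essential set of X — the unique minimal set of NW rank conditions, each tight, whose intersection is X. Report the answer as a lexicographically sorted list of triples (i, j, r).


Recovering R(i,j) via the rank-extension bound from the 27 conditions:

  i=1: 0 0 0 0 0 1
  i=2: 0 0 0 1 1 2
  i=3: 0 1 1 2 2 3
  i=4: 0 1 1 2 3 4
  i=5: 0 1 2 3 4 5
  i=6: 1 2 3 4 5 6

reading off 1-entries of Δ²R: w = (6, 4, 2, 5, 3, 1).

Fulton essential set (4 of the 12 Rothe cells):

[(1, 5, 0), (2, 3, 0), (4, 3, 1), (5, 1, 0)]
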